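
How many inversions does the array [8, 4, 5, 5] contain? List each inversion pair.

Finding inversions in [8, 4, 5, 5]:

(0, 1): arr[0]=8 > arr[1]=4
(0, 2): arr[0]=8 > arr[2]=5
(0, 3): arr[0]=8 > arr[3]=5

Total inversions: 3

The array has 3 inversion(s): (0,1), (0,2), (0,3). Each pair (i,j) satisfies i < j and arr[i] > arr[j].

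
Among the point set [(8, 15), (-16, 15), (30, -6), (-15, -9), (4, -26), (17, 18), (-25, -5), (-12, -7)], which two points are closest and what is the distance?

Computing all pairwise distances among 8 points:

d((8, 15), (-16, 15)) = 24.0
d((8, 15), (30, -6)) = 30.4138
d((8, 15), (-15, -9)) = 33.2415
d((8, 15), (4, -26)) = 41.1947
d((8, 15), (17, 18)) = 9.4868
d((8, 15), (-25, -5)) = 38.5876
d((8, 15), (-12, -7)) = 29.7321
d((-16, 15), (30, -6)) = 50.5668
d((-16, 15), (-15, -9)) = 24.0208
d((-16, 15), (4, -26)) = 45.618
d((-16, 15), (17, 18)) = 33.1361
d((-16, 15), (-25, -5)) = 21.9317
d((-16, 15), (-12, -7)) = 22.3607
d((30, -6), (-15, -9)) = 45.0999
d((30, -6), (4, -26)) = 32.8024
d((30, -6), (17, 18)) = 27.2947
d((30, -6), (-25, -5)) = 55.0091
d((30, -6), (-12, -7)) = 42.0119
d((-15, -9), (4, -26)) = 25.4951
d((-15, -9), (17, 18)) = 41.8688
d((-15, -9), (-25, -5)) = 10.7703
d((-15, -9), (-12, -7)) = 3.6056 <-- minimum
d((4, -26), (17, 18)) = 45.8803
d((4, -26), (-25, -5)) = 35.805
d((4, -26), (-12, -7)) = 24.8395
d((17, 18), (-25, -5)) = 47.8853
d((17, 18), (-12, -7)) = 38.2884
d((-25, -5), (-12, -7)) = 13.1529

Closest pair: (-15, -9) and (-12, -7) with distance 3.6056

The closest pair is (-15, -9) and (-12, -7) with Euclidean distance 3.6056. For 8 points, brute-force pairwise comparison is shown above. For large n, the divide-and-conquer algorithm (sort by x, recurse on halves, check the dividing strip) achieves O(n log n).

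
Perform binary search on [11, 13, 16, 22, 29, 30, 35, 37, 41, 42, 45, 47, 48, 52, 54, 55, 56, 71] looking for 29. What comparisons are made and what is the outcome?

Binary search for 29 in [11, 13, 16, 22, 29, 30, 35, 37, 41, 42, 45, 47, 48, 52, 54, 55, 56, 71]:

lo=0, hi=17, mid=8, arr[mid]=41 -> 41 > 29, search left half
lo=0, hi=7, mid=3, arr[mid]=22 -> 22 < 29, search right half
lo=4, hi=7, mid=5, arr[mid]=30 -> 30 > 29, search left half
lo=4, hi=4, mid=4, arr[mid]=29 -> Found target at index 4!

Binary search finds 29 at index 4 after 4 comparisons. The search repeatedly halves the search space by comparing with the middle element.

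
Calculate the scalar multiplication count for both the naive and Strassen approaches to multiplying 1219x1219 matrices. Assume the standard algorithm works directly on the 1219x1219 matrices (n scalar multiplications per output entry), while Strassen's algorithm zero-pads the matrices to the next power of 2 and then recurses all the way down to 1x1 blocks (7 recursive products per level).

Matrix multiplication for 1219x1219 matrices:

Strassen's algorithm requires power-of-2 dimensions. Pad 1219x1219 to 2048x2048 (next power of 2).

Standard algorithm: 1219^3 = 1811386459 multiplications
Strassen's algorithm: 7^(log2(2048)) = 7^11 = 1977326743 multiplications
Difference: 1811386459 - 1977326743 = -165940284 (Strassen uses MORE here due to padding overhead — for small or just-over-power-of-2 n, padding can outweigh the per-level savings)

Standard: 1811386459 multiplications (1219^3). Strassen: 1977326743 multiplications (7^11, after padding to 2048x2048). Strassen reduces 8 recursive multiplications to 7 at each level.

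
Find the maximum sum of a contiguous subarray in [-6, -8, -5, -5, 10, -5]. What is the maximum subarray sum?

Using Kadane's algorithm on [-6, -8, -5, -5, 10, -5]:

Scanning through the array:
Position 1 (value -8): max_ending_here = -8, max_so_far = -6
Position 2 (value -5): max_ending_here = -5, max_so_far = -5
Position 3 (value -5): max_ending_here = -5, max_so_far = -5
Position 4 (value 10): max_ending_here = 10, max_so_far = 10
Position 5 (value -5): max_ending_here = 5, max_so_far = 10

Maximum subarray: [10]
Maximum sum: 10

The maximum subarray is [10] with sum 10. This subarray runs from index 4 to index 4.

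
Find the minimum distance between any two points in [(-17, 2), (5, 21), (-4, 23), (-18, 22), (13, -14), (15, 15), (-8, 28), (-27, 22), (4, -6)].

Computing all pairwise distances among 9 points:

d((-17, 2), (5, 21)) = 29.0689
d((-17, 2), (-4, 23)) = 24.6982
d((-17, 2), (-18, 22)) = 20.025
d((-17, 2), (13, -14)) = 34.0
d((-17, 2), (15, 15)) = 34.5398
d((-17, 2), (-8, 28)) = 27.5136
d((-17, 2), (-27, 22)) = 22.3607
d((-17, 2), (4, -6)) = 22.4722
d((5, 21), (-4, 23)) = 9.2195
d((5, 21), (-18, 22)) = 23.0217
d((5, 21), (13, -14)) = 35.9026
d((5, 21), (15, 15)) = 11.6619
d((5, 21), (-8, 28)) = 14.7648
d((5, 21), (-27, 22)) = 32.0156
d((5, 21), (4, -6)) = 27.0185
d((-4, 23), (-18, 22)) = 14.0357
d((-4, 23), (13, -14)) = 40.7185
d((-4, 23), (15, 15)) = 20.6155
d((-4, 23), (-8, 28)) = 6.4031 <-- minimum
d((-4, 23), (-27, 22)) = 23.0217
d((-4, 23), (4, -6)) = 30.0832
d((-18, 22), (13, -14)) = 47.5079
d((-18, 22), (15, 15)) = 33.7343
d((-18, 22), (-8, 28)) = 11.6619
d((-18, 22), (-27, 22)) = 9.0
d((-18, 22), (4, -6)) = 35.609
d((13, -14), (15, 15)) = 29.0689
d((13, -14), (-8, 28)) = 46.9574
d((13, -14), (-27, 22)) = 53.8145
d((13, -14), (4, -6)) = 12.0416
d((15, 15), (-8, 28)) = 26.4197
d((15, 15), (-27, 22)) = 42.5793
d((15, 15), (4, -6)) = 23.7065
d((-8, 28), (-27, 22)) = 19.9249
d((-8, 28), (4, -6)) = 36.0555
d((-27, 22), (4, -6)) = 41.7732

Closest pair: (-4, 23) and (-8, 28) with distance 6.4031

The closest pair is (-4, 23) and (-8, 28) with Euclidean distance 6.4031. For 9 points, brute-force pairwise comparison is shown above. For large n, the divide-and-conquer algorithm (sort by x, recurse on halves, check the dividing strip) achieves O(n log n).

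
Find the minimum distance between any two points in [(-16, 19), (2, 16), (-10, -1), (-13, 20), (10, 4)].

Computing all pairwise distances among 5 points:

d((-16, 19), (2, 16)) = 18.2483
d((-16, 19), (-10, -1)) = 20.8806
d((-16, 19), (-13, 20)) = 3.1623 <-- minimum
d((-16, 19), (10, 4)) = 30.0167
d((2, 16), (-10, -1)) = 20.8087
d((2, 16), (-13, 20)) = 15.5242
d((2, 16), (10, 4)) = 14.4222
d((-10, -1), (-13, 20)) = 21.2132
d((-10, -1), (10, 4)) = 20.6155
d((-13, 20), (10, 4)) = 28.0179

Closest pair: (-16, 19) and (-13, 20) with distance 3.1623

The closest pair is (-16, 19) and (-13, 20) with Euclidean distance 3.1623. For 5 points, brute-force pairwise comparison is shown above. For large n, the divide-and-conquer algorithm (sort by x, recurse on halves, check the dividing strip) achieves O(n log n).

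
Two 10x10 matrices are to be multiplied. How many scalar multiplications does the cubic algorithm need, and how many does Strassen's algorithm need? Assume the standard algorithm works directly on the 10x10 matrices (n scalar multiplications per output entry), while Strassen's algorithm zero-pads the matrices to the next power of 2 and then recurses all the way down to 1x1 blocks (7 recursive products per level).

Matrix multiplication for 10x10 matrices:

Strassen's algorithm requires power-of-2 dimensions. Pad 10x10 to 16x16 (next power of 2).

Standard algorithm: 10^3 = 1000 multiplications
Strassen's algorithm: 7^(log2(16)) = 7^4 = 2401 multiplications
Difference: 1000 - 2401 = -1401 (Strassen uses MORE here due to padding overhead — for small or just-over-power-of-2 n, padding can outweigh the per-level savings)

Standard: 1000 multiplications (10^3). Strassen: 2401 multiplications (7^4, after padding to 16x16). Strassen reduces 8 recursive multiplications to 7 at each level.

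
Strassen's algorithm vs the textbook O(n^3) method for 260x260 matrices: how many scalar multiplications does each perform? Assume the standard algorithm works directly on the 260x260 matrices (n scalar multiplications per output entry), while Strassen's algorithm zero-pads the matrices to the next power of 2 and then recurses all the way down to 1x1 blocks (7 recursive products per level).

Matrix multiplication for 260x260 matrices:

Strassen's algorithm requires power-of-2 dimensions. Pad 260x260 to 512x512 (next power of 2).

Standard algorithm: 260^3 = 17576000 multiplications
Strassen's algorithm: 7^(log2(512)) = 7^9 = 40353607 multiplications
Difference: 17576000 - 40353607 = -22777607 (Strassen uses MORE here due to padding overhead — for small or just-over-power-of-2 n, padding can outweigh the per-level savings)

Standard: 17576000 multiplications (260^3). Strassen: 40353607 multiplications (7^9, after padding to 512x512). Strassen reduces 8 recursive multiplications to 7 at each level.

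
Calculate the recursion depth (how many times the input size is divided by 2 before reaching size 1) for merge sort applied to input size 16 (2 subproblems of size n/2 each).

For divide and conquer with division factor 2:

Problem sizes at each level:
Level 0: 16
Level 1: 8
Level 2: 4
Level 3: 2
Level 4: 1

The root is level 0 and the size-1 base case is level 4 (the tree spans levels 0 through 4, i.e. 5 levels counting the root), so the depth is the number of divisions: log_2(16) = 4

The recursion tree depth is log_2(16) = 4. At each level, the problem size is divided by 2, so it takes 4 divisions to reduce to a base case of size 1. The algorithm makes 2 recursive calls at each level.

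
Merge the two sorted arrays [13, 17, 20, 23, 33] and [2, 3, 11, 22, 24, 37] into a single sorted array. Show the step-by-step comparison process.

Merging process:

Compare 13 vs 2: take 2 from right. Merged: [2]
Compare 13 vs 3: take 3 from right. Merged: [2, 3]
Compare 13 vs 11: take 11 from right. Merged: [2, 3, 11]
Compare 13 vs 22: take 13 from left. Merged: [2, 3, 11, 13]
Compare 17 vs 22: take 17 from left. Merged: [2, 3, 11, 13, 17]
Compare 20 vs 22: take 20 from left. Merged: [2, 3, 11, 13, 17, 20]
Compare 23 vs 22: take 22 from right. Merged: [2, 3, 11, 13, 17, 20, 22]
Compare 23 vs 24: take 23 from left. Merged: [2, 3, 11, 13, 17, 20, 22, 23]
Compare 33 vs 24: take 24 from right. Merged: [2, 3, 11, 13, 17, 20, 22, 23, 24]
Compare 33 vs 37: take 33 from left. Merged: [2, 3, 11, 13, 17, 20, 22, 23, 24, 33]
Append remaining from right: [37]. Merged: [2, 3, 11, 13, 17, 20, 22, 23, 24, 33, 37]

Final merged array: [2, 3, 11, 13, 17, 20, 22, 23, 24, 33, 37]
Total comparisons: 10

The merged array is [2, 3, 11, 13, 17, 20, 22, 23, 24, 33, 37], requiring 10 comparisons. The merge step runs in O(n) time where n is the total number of elements.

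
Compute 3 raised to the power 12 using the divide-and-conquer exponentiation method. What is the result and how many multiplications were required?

Computing 3^12 by squaring (build up from 3^1; each line after the first costs one multiplication):

3^1 = 3
3^2 = (3^1)^2 = 3^2 = 9
3^3 = 3 * 3^2 = 3 * 9 = 27
3^6 = (3^3)^2 = 27^2 = 729
3^12 = (3^6)^2 = 729^2 = 531441

Result: 531441
Multiplications needed: 4 (4 lines after 3^1)

3^12 = 531441. Using exponentiation by squaring, this requires 4 multiplications. The key idea: if the exponent is even, square the half-power; if odd, multiply by the base once.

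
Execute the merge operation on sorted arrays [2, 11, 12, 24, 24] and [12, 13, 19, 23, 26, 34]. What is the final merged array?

Merging process:

Compare 2 vs 12: take 2 from left. Merged: [2]
Compare 11 vs 12: take 11 from left. Merged: [2, 11]
Compare 12 vs 12: take 12 from left. Merged: [2, 11, 12]
Compare 24 vs 12: take 12 from right. Merged: [2, 11, 12, 12]
Compare 24 vs 13: take 13 from right. Merged: [2, 11, 12, 12, 13]
Compare 24 vs 19: take 19 from right. Merged: [2, 11, 12, 12, 13, 19]
Compare 24 vs 23: take 23 from right. Merged: [2, 11, 12, 12, 13, 19, 23]
Compare 24 vs 26: take 24 from left. Merged: [2, 11, 12, 12, 13, 19, 23, 24]
Compare 24 vs 26: take 24 from left. Merged: [2, 11, 12, 12, 13, 19, 23, 24, 24]
Append remaining from right: [26, 34]. Merged: [2, 11, 12, 12, 13, 19, 23, 24, 24, 26, 34]

Final merged array: [2, 11, 12, 12, 13, 19, 23, 24, 24, 26, 34]
Total comparisons: 9

The merged array is [2, 11, 12, 12, 13, 19, 23, 24, 24, 26, 34], requiring 9 comparisons. The merge step runs in O(n) time where n is the total number of elements.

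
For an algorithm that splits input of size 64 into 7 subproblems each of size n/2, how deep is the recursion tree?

For divide and conquer with division factor 2:

Problem sizes at each level:
Level 0: 64
Level 1: 32
Level 2: 16
Level 3: 8
Level 4: 4
Level 5: 2
Level 6: 1

The root is level 0 and the size-1 base case is level 6 (the tree spans levels 0 through 6, i.e. 7 levels counting the root), so the depth is the number of divisions: log_2(64) = 6

The recursion tree depth is log_2(64) = 6. At each level, the problem size is divided by 2, so it takes 6 divisions to reduce to a base case of size 1. The algorithm makes 7 recursive calls at each level.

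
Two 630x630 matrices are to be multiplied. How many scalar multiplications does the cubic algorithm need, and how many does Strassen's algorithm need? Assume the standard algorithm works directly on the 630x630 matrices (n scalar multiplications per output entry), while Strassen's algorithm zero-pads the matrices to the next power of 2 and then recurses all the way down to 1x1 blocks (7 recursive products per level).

Matrix multiplication for 630x630 matrices:

Strassen's algorithm requires power-of-2 dimensions. Pad 630x630 to 1024x1024 (next power of 2).

Standard algorithm: 630^3 = 250047000 multiplications
Strassen's algorithm: 7^(log2(1024)) = 7^10 = 282475249 multiplications
Difference: 250047000 - 282475249 = -32428249 (Strassen uses MORE here due to padding overhead — for small or just-over-power-of-2 n, padding can outweigh the per-level savings)

Standard: 250047000 multiplications (630^3). Strassen: 282475249 multiplications (7^10, after padding to 1024x1024). Strassen reduces 8 recursive multiplications to 7 at each level.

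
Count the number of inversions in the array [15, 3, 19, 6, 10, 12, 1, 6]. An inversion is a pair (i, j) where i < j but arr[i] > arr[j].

Finding inversions in [15, 3, 19, 6, 10, 12, 1, 6]:

(0, 1): arr[0]=15 > arr[1]=3
(0, 3): arr[0]=15 > arr[3]=6
(0, 4): arr[0]=15 > arr[4]=10
(0, 5): arr[0]=15 > arr[5]=12
(0, 6): arr[0]=15 > arr[6]=1
(0, 7): arr[0]=15 > arr[7]=6
(1, 6): arr[1]=3 > arr[6]=1
(2, 3): arr[2]=19 > arr[3]=6
(2, 4): arr[2]=19 > arr[4]=10
(2, 5): arr[2]=19 > arr[5]=12
(2, 6): arr[2]=19 > arr[6]=1
(2, 7): arr[2]=19 > arr[7]=6
(3, 6): arr[3]=6 > arr[6]=1
(4, 6): arr[4]=10 > arr[6]=1
(4, 7): arr[4]=10 > arr[7]=6
(5, 6): arr[5]=12 > arr[6]=1
(5, 7): arr[5]=12 > arr[7]=6

Total inversions: 17

The array has 17 inversion(s): (0,1), (0,3), (0,4), (0,5), (0,6), (0,7), (1,6), (2,3), (2,4), (2,5), (2,6), (2,7), (3,6), (4,6), (4,7), (5,6), (5,7). Each pair (i,j) satisfies i < j and arr[i] > arr[j].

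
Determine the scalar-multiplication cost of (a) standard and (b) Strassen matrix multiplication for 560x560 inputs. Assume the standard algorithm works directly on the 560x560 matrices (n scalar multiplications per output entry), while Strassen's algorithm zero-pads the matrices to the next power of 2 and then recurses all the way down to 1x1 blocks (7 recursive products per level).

Matrix multiplication for 560x560 matrices:

Strassen's algorithm requires power-of-2 dimensions. Pad 560x560 to 1024x1024 (next power of 2).

Standard algorithm: 560^3 = 175616000 multiplications
Strassen's algorithm: 7^(log2(1024)) = 7^10 = 282475249 multiplications
Difference: 175616000 - 282475249 = -106859249 (Strassen uses MORE here due to padding overhead — for small or just-over-power-of-2 n, padding can outweigh the per-level savings)

Standard: 175616000 multiplications (560^3). Strassen: 282475249 multiplications (7^10, after padding to 1024x1024). Strassen reduces 8 recursive multiplications to 7 at each level.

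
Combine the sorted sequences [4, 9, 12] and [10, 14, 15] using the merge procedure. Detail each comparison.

Merging process:

Compare 4 vs 10: take 4 from left. Merged: [4]
Compare 9 vs 10: take 9 from left. Merged: [4, 9]
Compare 12 vs 10: take 10 from right. Merged: [4, 9, 10]
Compare 12 vs 14: take 12 from left. Merged: [4, 9, 10, 12]
Append remaining from right: [14, 15]. Merged: [4, 9, 10, 12, 14, 15]

Final merged array: [4, 9, 10, 12, 14, 15]
Total comparisons: 4

The merged array is [4, 9, 10, 12, 14, 15], requiring 4 comparisons. The merge step runs in O(n) time where n is the total number of elements.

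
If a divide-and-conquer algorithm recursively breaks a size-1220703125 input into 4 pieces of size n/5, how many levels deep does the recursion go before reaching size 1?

For divide and conquer with division factor 5:

Problem sizes at each level:
Level 0: 1220703125
Level 1: 244140625
Level 2: 48828125
Level 3: 9765625
Level 4: 1953125
Level 5: 390625
Level 6: 78125
Level 7: 15625
Level 8: 3125
Level 9: 625
Level 10: 125
Level 11: 25
Level 12: 5
Level 13: 1

The root is level 0 and the size-1 base case is level 13 (the tree spans levels 0 through 13, i.e. 14 levels counting the root), so the depth is the number of divisions: log_5(1220703125) = 13

The recursion tree depth is log_5(1220703125) = 13. At each level, the problem size is divided by 5, so it takes 13 divisions to reduce to a base case of size 1. The algorithm makes 4 recursive calls at each level.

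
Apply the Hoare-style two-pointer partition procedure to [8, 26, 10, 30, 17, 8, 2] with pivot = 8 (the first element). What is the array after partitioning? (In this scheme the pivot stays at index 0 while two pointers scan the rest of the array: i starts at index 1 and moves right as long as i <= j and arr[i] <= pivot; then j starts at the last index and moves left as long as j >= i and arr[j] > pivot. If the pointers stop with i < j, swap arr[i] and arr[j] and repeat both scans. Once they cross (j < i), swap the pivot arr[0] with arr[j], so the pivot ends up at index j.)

Hoare-style two-pointer partition with pivot = 8:

Initial array: [8, 26, 10, 30, 17, 8, 2]

Pointers start at i = 1, j = 6.
i stops at index 1 (arr[1]=26 > 8), j stops at index 6 (arr[6]=2 <= 8): swap arr[1] and arr[6], array becomes [8, 2, 10, 30, 17, 8, 26]
i stops at index 2 (arr[2]=10 > 8), j stops at index 5 (arr[5]=8 <= 8): swap arr[2] and arr[5], array becomes [8, 2, 8, 30, 17, 10, 26]
i ends at 3, j ends at 2: the pointers have crossed (j < i), so scanning stops.

Swap pivot arr[0] with arr[2] to place pivot at position 2: [8, 2, 8, 30, 17, 10, 26]
Pivot position: 2

After partitioning with pivot 8, the array becomes [8, 2, 8, 30, 17, 10, 26]. The pivot is placed at index 2. All elements to the left of the pivot are <= 8, and all elements to the right are > 8.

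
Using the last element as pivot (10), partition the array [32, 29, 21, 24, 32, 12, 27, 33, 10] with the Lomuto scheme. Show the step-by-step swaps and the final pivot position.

Lomuto partition with pivot = 10:

Initial array: [32, 29, 21, 24, 32, 12, 27, 33, 10]

arr[0]=32 > 10: no swap
arr[1]=29 > 10: no swap
arr[2]=21 > 10: no swap
arr[3]=24 > 10: no swap
arr[4]=32 > 10: no swap
arr[5]=12 > 10: no swap
arr[6]=27 > 10: no swap
arr[7]=33 > 10: no swap

Place pivot at position 0: [10, 29, 21, 24, 32, 12, 27, 33, 32]
Pivot position: 0

After partitioning with pivot 10, the array becomes [10, 29, 21, 24, 32, 12, 27, 33, 32]. The pivot is placed at index 0. All elements to the left of the pivot are <= 10, and all elements to the right are > 10.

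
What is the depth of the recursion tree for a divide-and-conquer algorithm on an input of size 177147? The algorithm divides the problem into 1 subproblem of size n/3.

For divide and conquer with division factor 3:

Problem sizes at each level:
Level 0: 177147
Level 1: 59049
Level 2: 19683
Level 3: 6561
Level 4: 2187
Level 5: 729
Level 6: 243
Level 7: 81
Level 8: 27
Level 9: 9
Level 10: 3
Level 11: 1

The root is level 0 and the size-1 base case is level 11 (the tree spans levels 0 through 11, i.e. 12 levels counting the root), so the depth is the number of divisions: log_3(177147) = 11

The recursion tree depth is log_3(177147) = 11. At each level, the problem size is divided by 3, so it takes 11 divisions to reduce to a base case of size 1. The algorithm makes 1 recursive call at each level.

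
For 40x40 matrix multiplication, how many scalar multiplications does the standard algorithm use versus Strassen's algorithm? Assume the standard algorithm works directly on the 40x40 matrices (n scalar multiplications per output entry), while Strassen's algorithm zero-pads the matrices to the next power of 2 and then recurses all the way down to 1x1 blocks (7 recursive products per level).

Matrix multiplication for 40x40 matrices:

Strassen's algorithm requires power-of-2 dimensions. Pad 40x40 to 64x64 (next power of 2).

Standard algorithm: 40^3 = 64000 multiplications
Strassen's algorithm: 7^(log2(64)) = 7^6 = 117649 multiplications
Difference: 64000 - 117649 = -53649 (Strassen uses MORE here due to padding overhead — for small or just-over-power-of-2 n, padding can outweigh the per-level savings)

Standard: 64000 multiplications (40^3). Strassen: 117649 multiplications (7^6, after padding to 64x64). Strassen reduces 8 recursive multiplications to 7 at each level.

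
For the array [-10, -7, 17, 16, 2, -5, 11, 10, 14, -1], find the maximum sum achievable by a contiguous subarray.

Using Kadane's algorithm on [-10, -7, 17, 16, 2, -5, 11, 10, 14, -1]:

Scanning through the array:
Position 1 (value -7): max_ending_here = -7, max_so_far = -7
Position 2 (value 17): max_ending_here = 17, max_so_far = 17
Position 3 (value 16): max_ending_here = 33, max_so_far = 33
Position 4 (value 2): max_ending_here = 35, max_so_far = 35
Position 5 (value -5): max_ending_here = 30, max_so_far = 35
Position 6 (value 11): max_ending_here = 41, max_so_far = 41
Position 7 (value 10): max_ending_here = 51, max_so_far = 51
Position 8 (value 14): max_ending_here = 65, max_so_far = 65
Position 9 (value -1): max_ending_here = 64, max_so_far = 65

Maximum subarray: [17, 16, 2, -5, 11, 10, 14]
Maximum sum: 65

The maximum subarray is [17, 16, 2, -5, 11, 10, 14] with sum 65. This subarray runs from index 2 to index 8.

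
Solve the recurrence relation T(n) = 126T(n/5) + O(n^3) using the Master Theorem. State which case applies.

Master Theorem for T(n) = 126T(n/5) + O(n^3):

a = 126, b = 5, c = 3
log_b(a) = log_5(126) = 3.0050

Case 1: c = 3 < log_5(126) = 3.0050
T(n) = O(n^(log_5 126))

For T(n) = 126T(n/5) + O(n^3): log_5(126) = 3.0050. This is Case 1 of the Master Theorem (c < log_b(a), work dominated by leaves), giving O(n^(log_5 126)).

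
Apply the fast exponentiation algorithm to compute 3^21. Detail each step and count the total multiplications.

Computing 3^21 by squaring (build up from 3^1; each line after the first costs one multiplication):

3^1 = 3
3^2 = (3^1)^2 = 3^2 = 9
3^4 = (3^2)^2 = 9^2 = 81
3^5 = 3 * 3^4 = 3 * 81 = 243
3^10 = (3^5)^2 = 243^2 = 59049
3^20 = (3^10)^2 = 59049^2 = 3486784401
3^21 = 3 * 3^20 = 3 * 3486784401 = 10460353203

Result: 10460353203
Multiplications needed: 6 (6 lines after 3^1)

3^21 = 10460353203. Using exponentiation by squaring, this requires 6 multiplications. The key idea: if the exponent is even, square the half-power; if odd, multiply by the base once.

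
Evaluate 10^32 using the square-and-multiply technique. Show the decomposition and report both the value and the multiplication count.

Computing 10^32 by squaring (build up from 10^1; each line after the first costs one multiplication):

10^1 = 10
10^2 = (10^1)^2 = 10^2 = 100
10^4 = (10^2)^2 = 100^2 = 10000
10^8 = (10^4)^2 = 10000^2 = 100000000
10^16 = (10^8)^2 = 100000000^2 = 10000000000000000
10^32 = (10^16)^2 = 10000000000000000^2 = 100000000000000000000000000000000

Result: 100000000000000000000000000000000
Multiplications needed: 5 (5 lines after 10^1)

10^32 = 100000000000000000000000000000000. Using exponentiation by squaring, this requires 5 multiplications. The key idea: if the exponent is even, square the half-power; if odd, multiply by the base once.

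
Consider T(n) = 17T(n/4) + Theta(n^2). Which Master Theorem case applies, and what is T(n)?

Master Theorem for T(n) = 17T(n/4) + O(n^2):

a = 17, b = 4, c = 2
log_b(a) = log_4(17) = 2.0437

Case 1: c = 2 < log_4(17) = 2.0437
T(n) = O(n^(log_4 17))

For T(n) = 17T(n/4) + O(n^2): log_4(17) = 2.0437. This is Case 1 of the Master Theorem (c < log_b(a), work dominated by leaves), giving O(n^(log_4 17)).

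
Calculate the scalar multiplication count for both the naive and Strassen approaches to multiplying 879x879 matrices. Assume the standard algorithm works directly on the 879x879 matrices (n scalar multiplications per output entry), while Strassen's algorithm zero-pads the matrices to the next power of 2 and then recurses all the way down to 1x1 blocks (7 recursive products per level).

Matrix multiplication for 879x879 matrices:

Strassen's algorithm requires power-of-2 dimensions. Pad 879x879 to 1024x1024 (next power of 2).

Standard algorithm: 879^3 = 679151439 multiplications
Strassen's algorithm: 7^(log2(1024)) = 7^10 = 282475249 multiplications
Savings: 679151439 - 282475249 = 396676190 multiplications

Standard: 679151439 multiplications (879^3). Strassen: 282475249 multiplications (7^10, after padding to 1024x1024). Strassen reduces 8 recursive multiplications to 7 at each level.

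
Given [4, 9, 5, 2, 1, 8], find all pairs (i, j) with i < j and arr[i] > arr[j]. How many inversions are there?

Finding inversions in [4, 9, 5, 2, 1, 8]:

(0, 3): arr[0]=4 > arr[3]=2
(0, 4): arr[0]=4 > arr[4]=1
(1, 2): arr[1]=9 > arr[2]=5
(1, 3): arr[1]=9 > arr[3]=2
(1, 4): arr[1]=9 > arr[4]=1
(1, 5): arr[1]=9 > arr[5]=8
(2, 3): arr[2]=5 > arr[3]=2
(2, 4): arr[2]=5 > arr[4]=1
(3, 4): arr[3]=2 > arr[4]=1

Total inversions: 9

The array has 9 inversion(s): (0,3), (0,4), (1,2), (1,3), (1,4), (1,5), (2,3), (2,4), (3,4). Each pair (i,j) satisfies i < j and arr[i] > arr[j].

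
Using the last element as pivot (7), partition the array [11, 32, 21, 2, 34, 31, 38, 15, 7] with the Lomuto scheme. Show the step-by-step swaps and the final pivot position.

Lomuto partition with pivot = 7:

Initial array: [11, 32, 21, 2, 34, 31, 38, 15, 7]

arr[0]=11 > 7: no swap
arr[1]=32 > 7: no swap
arr[2]=21 > 7: no swap
arr[3]=2 <= 7: swap with position 0, array becomes [2, 32, 21, 11, 34, 31, 38, 15, 7]
arr[4]=34 > 7: no swap
arr[5]=31 > 7: no swap
arr[6]=38 > 7: no swap
arr[7]=15 > 7: no swap

Place pivot at position 1: [2, 7, 21, 11, 34, 31, 38, 15, 32]
Pivot position: 1

After partitioning with pivot 7, the array becomes [2, 7, 21, 11, 34, 31, 38, 15, 32]. The pivot is placed at index 1. All elements to the left of the pivot are <= 7, and all elements to the right are > 7.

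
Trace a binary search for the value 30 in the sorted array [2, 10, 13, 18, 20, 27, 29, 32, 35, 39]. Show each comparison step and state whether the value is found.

Binary search for 30 in [2, 10, 13, 18, 20, 27, 29, 32, 35, 39]:

lo=0, hi=9, mid=4, arr[mid]=20 -> 20 < 30, search right half
lo=5, hi=9, mid=7, arr[mid]=32 -> 32 > 30, search left half
lo=5, hi=6, mid=5, arr[mid]=27 -> 27 < 30, search right half
lo=6, hi=6, mid=6, arr[mid]=29 -> 29 < 30, search right half
lo=7 > hi=6, target 30 not found

Binary search determines that 30 is not in the array after 4 comparisons. The search space was exhausted without finding the target.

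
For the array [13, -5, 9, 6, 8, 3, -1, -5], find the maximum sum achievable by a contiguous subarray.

Using Kadane's algorithm on [13, -5, 9, 6, 8, 3, -1, -5]:

Scanning through the array:
Position 1 (value -5): max_ending_here = 8, max_so_far = 13
Position 2 (value 9): max_ending_here = 17, max_so_far = 17
Position 3 (value 6): max_ending_here = 23, max_so_far = 23
Position 4 (value 8): max_ending_here = 31, max_so_far = 31
Position 5 (value 3): max_ending_here = 34, max_so_far = 34
Position 6 (value -1): max_ending_here = 33, max_so_far = 34
Position 7 (value -5): max_ending_here = 28, max_so_far = 34

Maximum subarray: [13, -5, 9, 6, 8, 3]
Maximum sum: 34

The maximum subarray is [13, -5, 9, 6, 8, 3] with sum 34. This subarray runs from index 0 to index 5.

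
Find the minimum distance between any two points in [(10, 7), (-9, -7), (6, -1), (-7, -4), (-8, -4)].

Computing all pairwise distances among 5 points:

d((10, 7), (-9, -7)) = 23.6008
d((10, 7), (6, -1)) = 8.9443
d((10, 7), (-7, -4)) = 20.2485
d((10, 7), (-8, -4)) = 21.095
d((-9, -7), (6, -1)) = 16.1555
d((-9, -7), (-7, -4)) = 3.6056
d((-9, -7), (-8, -4)) = 3.1623
d((6, -1), (-7, -4)) = 13.3417
d((6, -1), (-8, -4)) = 14.3178
d((-7, -4), (-8, -4)) = 1.0 <-- minimum

Closest pair: (-7, -4) and (-8, -4) with distance 1.0

The closest pair is (-7, -4) and (-8, -4) with Euclidean distance 1.0. For 5 points, brute-force pairwise comparison is shown above. For large n, the divide-and-conquer algorithm (sort by x, recurse on halves, check the dividing strip) achieves O(n log n).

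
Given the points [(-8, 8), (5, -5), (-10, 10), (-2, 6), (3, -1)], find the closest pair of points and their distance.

Computing all pairwise distances among 5 points:

d((-8, 8), (5, -5)) = 18.3848
d((-8, 8), (-10, 10)) = 2.8284 <-- minimum
d((-8, 8), (-2, 6)) = 6.3246
d((-8, 8), (3, -1)) = 14.2127
d((5, -5), (-10, 10)) = 21.2132
d((5, -5), (-2, 6)) = 13.0384
d((5, -5), (3, -1)) = 4.4721
d((-10, 10), (-2, 6)) = 8.9443
d((-10, 10), (3, -1)) = 17.0294
d((-2, 6), (3, -1)) = 8.6023

Closest pair: (-8, 8) and (-10, 10) with distance 2.8284

The closest pair is (-8, 8) and (-10, 10) with Euclidean distance 2.8284. For 5 points, brute-force pairwise comparison is shown above. For large n, the divide-and-conquer algorithm (sort by x, recurse on halves, check the dividing strip) achieves O(n log n).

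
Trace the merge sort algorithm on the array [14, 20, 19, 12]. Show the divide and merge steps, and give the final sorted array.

Merge sort trace:

Split: [14, 20, 19, 12] -> [14, 20] and [19, 12]
  Split: [14, 20] -> [14] and [20]
  Merge: [14] + [20] -> [14, 20]
  Split: [19, 12] -> [19] and [12]
  Merge: [19] + [12] -> [12, 19]
Merge: [14, 20] + [12, 19] -> [12, 14, 19, 20]

Final sorted array: [12, 14, 19, 20]

The merge sort proceeds by recursively splitting the array and merging sorted halves.
After all merges, the sorted array is [12, 14, 19, 20].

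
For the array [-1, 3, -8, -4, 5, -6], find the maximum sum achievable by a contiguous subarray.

Using Kadane's algorithm on [-1, 3, -8, -4, 5, -6]:

Scanning through the array:
Position 1 (value 3): max_ending_here = 3, max_so_far = 3
Position 2 (value -8): max_ending_here = -5, max_so_far = 3
Position 3 (value -4): max_ending_here = -4, max_so_far = 3
Position 4 (value 5): max_ending_here = 5, max_so_far = 5
Position 5 (value -6): max_ending_here = -1, max_so_far = 5

Maximum subarray: [5]
Maximum sum: 5

The maximum subarray is [5] with sum 5. This subarray runs from index 4 to index 4.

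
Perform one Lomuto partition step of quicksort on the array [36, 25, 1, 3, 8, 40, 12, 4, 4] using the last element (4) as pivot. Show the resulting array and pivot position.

Lomuto partition with pivot = 4:

Initial array: [36, 25, 1, 3, 8, 40, 12, 4, 4]

arr[0]=36 > 4: no swap
arr[1]=25 > 4: no swap
arr[2]=1 <= 4: swap with position 0, array becomes [1, 25, 36, 3, 8, 40, 12, 4, 4]
arr[3]=3 <= 4: swap with position 1, array becomes [1, 3, 36, 25, 8, 40, 12, 4, 4]
arr[4]=8 > 4: no swap
arr[5]=40 > 4: no swap
arr[6]=12 > 4: no swap
arr[7]=4 <= 4: swap with position 2, array becomes [1, 3, 4, 25, 8, 40, 12, 36, 4]

Place pivot at position 3: [1, 3, 4, 4, 8, 40, 12, 36, 25]
Pivot position: 3

After partitioning with pivot 4, the array becomes [1, 3, 4, 4, 8, 40, 12, 36, 25]. The pivot is placed at index 3. All elements to the left of the pivot are <= 4, and all elements to the right are > 4.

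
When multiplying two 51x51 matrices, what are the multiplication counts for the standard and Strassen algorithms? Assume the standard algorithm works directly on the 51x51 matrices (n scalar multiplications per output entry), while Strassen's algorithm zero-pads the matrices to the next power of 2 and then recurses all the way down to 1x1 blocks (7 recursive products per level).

Matrix multiplication for 51x51 matrices:

Strassen's algorithm requires power-of-2 dimensions. Pad 51x51 to 64x64 (next power of 2).

Standard algorithm: 51^3 = 132651 multiplications
Strassen's algorithm: 7^(log2(64)) = 7^6 = 117649 multiplications
Savings: 132651 - 117649 = 15002 multiplications

Standard: 132651 multiplications (51^3). Strassen: 117649 multiplications (7^6, after padding to 64x64). Strassen reduces 8 recursive multiplications to 7 at each level.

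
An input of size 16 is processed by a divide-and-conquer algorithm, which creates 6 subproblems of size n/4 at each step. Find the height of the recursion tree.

For divide and conquer with division factor 4:

Problem sizes at each level:
Level 0: 16
Level 1: 4
Level 2: 1

The root is level 0 and the size-1 base case is level 2 (the tree spans levels 0 through 2, i.e. 3 levels counting the root), so the depth is the number of divisions: log_4(16) = 2

The recursion tree depth is log_4(16) = 2. At each level, the problem size is divided by 4, so it takes 2 divisions to reduce to a base case of size 1. The algorithm makes 6 recursive calls at each level.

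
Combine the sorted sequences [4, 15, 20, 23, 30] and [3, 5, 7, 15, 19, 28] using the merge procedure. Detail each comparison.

Merging process:

Compare 4 vs 3: take 3 from right. Merged: [3]
Compare 4 vs 5: take 4 from left. Merged: [3, 4]
Compare 15 vs 5: take 5 from right. Merged: [3, 4, 5]
Compare 15 vs 7: take 7 from right. Merged: [3, 4, 5, 7]
Compare 15 vs 15: take 15 from left. Merged: [3, 4, 5, 7, 15]
Compare 20 vs 15: take 15 from right. Merged: [3, 4, 5, 7, 15, 15]
Compare 20 vs 19: take 19 from right. Merged: [3, 4, 5, 7, 15, 15, 19]
Compare 20 vs 28: take 20 from left. Merged: [3, 4, 5, 7, 15, 15, 19, 20]
Compare 23 vs 28: take 23 from left. Merged: [3, 4, 5, 7, 15, 15, 19, 20, 23]
Compare 30 vs 28: take 28 from right. Merged: [3, 4, 5, 7, 15, 15, 19, 20, 23, 28]
Append remaining from left: [30]. Merged: [3, 4, 5, 7, 15, 15, 19, 20, 23, 28, 30]

Final merged array: [3, 4, 5, 7, 15, 15, 19, 20, 23, 28, 30]
Total comparisons: 10

The merged array is [3, 4, 5, 7, 15, 15, 19, 20, 23, 28, 30], requiring 10 comparisons. The merge step runs in O(n) time where n is the total number of elements.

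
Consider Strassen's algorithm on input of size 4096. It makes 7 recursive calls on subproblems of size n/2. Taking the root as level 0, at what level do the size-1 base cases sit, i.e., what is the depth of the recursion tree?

For divide and conquer with division factor 2:

Problem sizes at each level:
Level 0: 4096
Level 1: 2048
Level 2: 1024
Level 3: 512
Level 4: 256
Level 5: 128
Level 6: 64
Level 7: 32
Level 8: 16
Level 9: 8
Level 10: 4
Level 11: 2
Level 12: 1

The root is level 0 and the size-1 base case is level 12 (the tree spans levels 0 through 12, i.e. 13 levels counting the root), so the depth is the number of divisions: log_2(4096) = 12

The recursion tree depth is log_2(4096) = 12. At each level, the problem size is divided by 2, so it takes 12 divisions to reduce to a base case of size 1. The algorithm makes 7 recursive calls at each level.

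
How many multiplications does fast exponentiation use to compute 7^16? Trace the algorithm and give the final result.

Computing 7^16 by squaring (build up from 7^1; each line after the first costs one multiplication):

7^1 = 7
7^2 = (7^1)^2 = 7^2 = 49
7^4 = (7^2)^2 = 49^2 = 2401
7^8 = (7^4)^2 = 2401^2 = 5764801
7^16 = (7^8)^2 = 5764801^2 = 33232930569601

Result: 33232930569601
Multiplications needed: 4 (4 lines after 7^1)

7^16 = 33232930569601. Using exponentiation by squaring, this requires 4 multiplications. The key idea: if the exponent is even, square the half-power; if odd, multiply by the base once.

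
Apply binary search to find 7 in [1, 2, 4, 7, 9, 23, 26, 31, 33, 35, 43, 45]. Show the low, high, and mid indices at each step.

Binary search for 7 in [1, 2, 4, 7, 9, 23, 26, 31, 33, 35, 43, 45]:

lo=0, hi=11, mid=5, arr[mid]=23 -> 23 > 7, search left half
lo=0, hi=4, mid=2, arr[mid]=4 -> 4 < 7, search right half
lo=3, hi=4, mid=3, arr[mid]=7 -> Found target at index 3!

Binary search finds 7 at index 3 after 3 comparisons. The search repeatedly halves the search space by comparing with the middle element.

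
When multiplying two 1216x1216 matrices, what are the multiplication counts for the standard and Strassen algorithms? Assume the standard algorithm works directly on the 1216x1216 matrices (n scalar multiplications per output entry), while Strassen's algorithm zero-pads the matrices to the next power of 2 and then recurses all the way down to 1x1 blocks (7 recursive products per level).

Matrix multiplication for 1216x1216 matrices:

Strassen's algorithm requires power-of-2 dimensions. Pad 1216x1216 to 2048x2048 (next power of 2).

Standard algorithm: 1216^3 = 1798045696 multiplications
Strassen's algorithm: 7^(log2(2048)) = 7^11 = 1977326743 multiplications
Difference: 1798045696 - 1977326743 = -179281047 (Strassen uses MORE here due to padding overhead — for small or just-over-power-of-2 n, padding can outweigh the per-level savings)

Standard: 1798045696 multiplications (1216^3). Strassen: 1977326743 multiplications (7^11, after padding to 2048x2048). Strassen reduces 8 recursive multiplications to 7 at each level.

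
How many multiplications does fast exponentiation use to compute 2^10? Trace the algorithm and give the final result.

Computing 2^10 by squaring (build up from 2^1; each line after the first costs one multiplication):

2^1 = 2
2^2 = (2^1)^2 = 2^2 = 4
2^4 = (2^2)^2 = 4^2 = 16
2^5 = 2 * 2^4 = 2 * 16 = 32
2^10 = (2^5)^2 = 32^2 = 1024

Result: 1024
Multiplications needed: 4 (4 lines after 2^1)

2^10 = 1024. Using exponentiation by squaring, this requires 4 multiplications. The key idea: if the exponent is even, square the half-power; if odd, multiply by the base once.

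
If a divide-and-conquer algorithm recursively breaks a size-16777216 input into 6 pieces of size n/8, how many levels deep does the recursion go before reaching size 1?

For divide and conquer with division factor 8:

Problem sizes at each level:
Level 0: 16777216
Level 1: 2097152
Level 2: 262144
Level 3: 32768
Level 4: 4096
Level 5: 512
Level 6: 64
Level 7: 8
Level 8: 1

The root is level 0 and the size-1 base case is level 8 (the tree spans levels 0 through 8, i.e. 9 levels counting the root), so the depth is the number of divisions: log_8(16777216) = 8

The recursion tree depth is log_8(16777216) = 8. At each level, the problem size is divided by 8, so it takes 8 divisions to reduce to a base case of size 1. The algorithm makes 6 recursive calls at each level.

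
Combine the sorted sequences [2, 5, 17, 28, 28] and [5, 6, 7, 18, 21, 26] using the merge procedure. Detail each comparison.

Merging process:

Compare 2 vs 5: take 2 from left. Merged: [2]
Compare 5 vs 5: take 5 from left. Merged: [2, 5]
Compare 17 vs 5: take 5 from right. Merged: [2, 5, 5]
Compare 17 vs 6: take 6 from right. Merged: [2, 5, 5, 6]
Compare 17 vs 7: take 7 from right. Merged: [2, 5, 5, 6, 7]
Compare 17 vs 18: take 17 from left. Merged: [2, 5, 5, 6, 7, 17]
Compare 28 vs 18: take 18 from right. Merged: [2, 5, 5, 6, 7, 17, 18]
Compare 28 vs 21: take 21 from right. Merged: [2, 5, 5, 6, 7, 17, 18, 21]
Compare 28 vs 26: take 26 from right. Merged: [2, 5, 5, 6, 7, 17, 18, 21, 26]
Append remaining from left: [28, 28]. Merged: [2, 5, 5, 6, 7, 17, 18, 21, 26, 28, 28]

Final merged array: [2, 5, 5, 6, 7, 17, 18, 21, 26, 28, 28]
Total comparisons: 9

The merged array is [2, 5, 5, 6, 7, 17, 18, 21, 26, 28, 28], requiring 9 comparisons. The merge step runs in O(n) time where n is the total number of elements.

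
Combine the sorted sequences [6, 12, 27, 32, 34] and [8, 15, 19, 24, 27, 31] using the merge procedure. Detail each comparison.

Merging process:

Compare 6 vs 8: take 6 from left. Merged: [6]
Compare 12 vs 8: take 8 from right. Merged: [6, 8]
Compare 12 vs 15: take 12 from left. Merged: [6, 8, 12]
Compare 27 vs 15: take 15 from right. Merged: [6, 8, 12, 15]
Compare 27 vs 19: take 19 from right. Merged: [6, 8, 12, 15, 19]
Compare 27 vs 24: take 24 from right. Merged: [6, 8, 12, 15, 19, 24]
Compare 27 vs 27: take 27 from left. Merged: [6, 8, 12, 15, 19, 24, 27]
Compare 32 vs 27: take 27 from right. Merged: [6, 8, 12, 15, 19, 24, 27, 27]
Compare 32 vs 31: take 31 from right. Merged: [6, 8, 12, 15, 19, 24, 27, 27, 31]
Append remaining from left: [32, 34]. Merged: [6, 8, 12, 15, 19, 24, 27, 27, 31, 32, 34]

Final merged array: [6, 8, 12, 15, 19, 24, 27, 27, 31, 32, 34]
Total comparisons: 9

The merged array is [6, 8, 12, 15, 19, 24, 27, 27, 31, 32, 34], requiring 9 comparisons. The merge step runs in O(n) time where n is the total number of elements.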